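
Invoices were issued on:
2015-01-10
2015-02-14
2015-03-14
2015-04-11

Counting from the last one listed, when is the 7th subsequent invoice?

2015-11-14

Gaps: 35, 28, 28 days — a mix of 28 and 35. Every date is a Saturday.
Each is the 2nd Saturday of its month.
May 2015 — 2nd Saturday is 2015-05-09.
2nd Saturday of June 2015: 2015-06-13.
2nd Saturday of July 2015: 2015-07-11.
2nd Saturday of August 2015: 2015-08-08.
September 2015 — 2nd Saturday is 2015-09-12.
October 2015 — 2nd Saturday is 2015-10-10.
2nd Saturday of November 2015: 2015-11-14.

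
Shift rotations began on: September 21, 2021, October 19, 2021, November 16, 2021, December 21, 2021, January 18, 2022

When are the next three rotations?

Gaps: 28, 28, 35, 28 days — a mix of 28 and 35. Every date is a Tuesday.
Each is the 3rd Tuesday of its month.
3rd Tuesday of February 2022: February 15, 2022.
March 2022 — 3rd Tuesday is March 15, 2022.
3rd Tuesday of April 2022: April 19, 2022.

February 15, 2022; March 15, 2022; April 19, 2022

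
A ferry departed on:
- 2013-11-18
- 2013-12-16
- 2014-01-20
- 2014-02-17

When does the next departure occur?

These are Mondays at 28- or 35-day spacing (28, 35, 28).
The pattern: 3rd Monday of the month.
3rd Monday of March 2014: 2014-03-17.

2014-03-17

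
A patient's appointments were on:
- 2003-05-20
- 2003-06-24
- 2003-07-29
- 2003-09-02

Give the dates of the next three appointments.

Every event comes 35 days after the last (35, 35, 35).
2003-09-02 + 35 days = 2003-10-07.
2003-10-07 + 35 days = 2003-11-11.
2003-11-11 + 35 days = 2003-12-16.

2003-10-07, 2003-11-11, 2003-12-16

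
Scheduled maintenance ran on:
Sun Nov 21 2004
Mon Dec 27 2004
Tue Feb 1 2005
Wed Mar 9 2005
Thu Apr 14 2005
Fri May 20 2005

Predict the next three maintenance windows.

Gaps between consecutive events: 36, 36, 36, 36, 36 days — a constant 36-day interval.
Fri May 20 2005 + 36 days = Sat Jun 25 2005.
Sat Jun 25 2005 + 36 days = Sun Jul 31 2005.
Sun Jul 31 2005 + 36 days = Mon Sep 5 2005.

Sat Jun 25 2005, Sun Jul 31 2005, Mon Sep 5 2005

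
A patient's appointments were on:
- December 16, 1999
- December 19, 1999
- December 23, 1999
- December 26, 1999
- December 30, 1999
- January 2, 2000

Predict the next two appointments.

January 6, 2000; January 9, 2000

Every event lands on a Thursday or Sunday (gaps cycle 3, 4, 3, 4, 3).
So the schedule is: every Thursday and Sunday.
Next Thursday: January 6, 2000.
The following Sunday is January 9, 2000.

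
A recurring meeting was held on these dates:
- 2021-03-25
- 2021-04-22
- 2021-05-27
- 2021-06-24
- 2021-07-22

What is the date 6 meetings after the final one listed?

Gaps: 28, 35, 28, 28 days — a mix of 28 and 35. Every date is a Thursday.
Each is the 4th Thursday of its month.
August 2021 — 4th Thursday is 2021-08-26.
4th Thursday of September 2021: 2021-09-23.
October 2021 — 4th Thursday is 2021-10-28.
4th Thursday of November 2021: 2021-11-25.
4th Thursday of December 2021: 2021-12-23.
4th Thursday of January 2022: 2022-01-27.

2022-01-27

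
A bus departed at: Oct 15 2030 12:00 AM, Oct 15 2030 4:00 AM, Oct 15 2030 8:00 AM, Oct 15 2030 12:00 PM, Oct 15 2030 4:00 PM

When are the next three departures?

Gaps: 4, 4, 4, 4 hours — each event is 4 hours after the previous one.
Oct 15 2030 4:00 PM + 4 h = Oct 15 2030 8:00 PM.
Oct 15 2030 8:00 PM + 4 h = Oct 16 2030 12:00 AM.
Oct 16 2030 12:00 AM + 4 h = Oct 16 2030 4:00 AM.

Oct 15 2030 8:00 PM, Oct 16 2030 12:00 AM, Oct 16 2030 4:00 AM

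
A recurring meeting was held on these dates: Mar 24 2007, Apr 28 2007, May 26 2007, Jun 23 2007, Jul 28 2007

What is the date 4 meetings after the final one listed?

Gaps: 35, 28, 28, 35 days — a mix of 28 and 35. Every date is a Saturday.
Each is the 4th Saturday of its month.
4th Saturday of August 2007: Aug 25 2007.
4th Saturday of September 2007: Sep 22 2007.
4th Saturday of October 2007: Oct 27 2007.
November 2007 — 4th Saturday is Nov 24 2007.

Nov 24 2007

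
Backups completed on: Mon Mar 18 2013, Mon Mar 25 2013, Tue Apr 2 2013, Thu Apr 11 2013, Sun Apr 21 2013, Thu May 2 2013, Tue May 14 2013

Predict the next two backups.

Mon May 27 2013, Mon Jun 10 2013

Intervals are 7, 8, 9, 10, 11, 12 days — an arithmetic progression with common difference 1.
Next gap: 13 days. Tue May 14 2013 + 13 days = Mon May 27 2013.
Next gap: 14 days. Mon May 27 2013 + 14 days = Mon Jun 10 2013.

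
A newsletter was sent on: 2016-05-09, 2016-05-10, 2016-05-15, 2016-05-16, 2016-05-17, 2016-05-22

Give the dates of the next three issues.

2016-05-23, 2016-05-24, 2016-05-29

The gap pattern 1, 5, 1, 1, 5 repeats every 3 events.
These are the Mondays, Tuesdays and Sundays of each week.
Next Monday: 2016-05-23.
Next Tuesday: 2016-05-24.
The following Sunday is 2016-05-29.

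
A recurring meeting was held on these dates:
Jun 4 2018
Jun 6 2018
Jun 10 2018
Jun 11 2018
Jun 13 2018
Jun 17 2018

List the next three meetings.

Jun 18 2018, Jun 20 2018, Jun 24 2018

Every event lands on a Monday or Wednesday or Sunday (gaps cycle 2, 4, 1, 2, 4).
So the schedule is: every Monday, Wednesday and Sunday.
The following Monday is Jun 18 2018.
Next Wednesday: Jun 20 2018.
Next Sunday: Jun 24 2018.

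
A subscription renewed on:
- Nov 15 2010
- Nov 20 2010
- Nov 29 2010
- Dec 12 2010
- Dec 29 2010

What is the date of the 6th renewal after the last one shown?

The spacing grows by 4 each time: 5, 9, 13, 17 days.
Next gap: 21 days. Dec 29 2010 + 21 days = Jan 19 2011.
Next gap: 25 days. Jan 19 2011 + 25 days = Feb 13 2011.
Next gap: 29 days. Feb 13 2011 + 29 days = Mar 14 2011.
Next gap: 33 days. Mar 14 2011 + 33 days = Apr 16 2011.
Next gap: 37 days. Apr 16 2011 + 37 days = May 23 2011.
Next gap: 41 days. May 23 2011 + 41 days = Jul 3 2011.

Jul 3 2011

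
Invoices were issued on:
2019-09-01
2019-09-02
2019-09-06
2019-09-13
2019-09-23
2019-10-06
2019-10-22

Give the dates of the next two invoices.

The spacing grows by 3 each time: 1, 4, 7, 10, 13, 16 days.
Next gap: 19 days. 2019-10-22 + 19 days = 2019-11-10.
Next gap: 22 days. 2019-11-10 + 22 days = 2019-12-02.

2019-11-10, 2019-12-02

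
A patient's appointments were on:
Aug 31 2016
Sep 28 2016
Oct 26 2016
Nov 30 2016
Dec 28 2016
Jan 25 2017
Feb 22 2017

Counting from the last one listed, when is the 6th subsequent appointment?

Every date is a Wednesday; gaps 28, 28, 35, 28, 28, 28 days.
Each is the last Wednesday of its month (at least one falls on the 29th or later, ruling out '4th Wednesday').
March 2017 ends with Wednesday Mar 29 2017.
April 2017 ends with Wednesday Apr 26 2017.
Last Wednesday of May 2017: May 31 2017.
June 2017 ends with Wednesday Jun 28 2017.
Last Wednesday of July 2017: Jul 26 2017.
Last Wednesday of August 2017: Aug 30 2017.

Aug 30 2017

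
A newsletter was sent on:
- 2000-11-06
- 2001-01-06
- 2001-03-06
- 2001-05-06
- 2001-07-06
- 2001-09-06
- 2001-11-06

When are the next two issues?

The day-of-month is always 6 (61, 59, 61, 61, 62, 61 days between events).
So this recurs on the 6th of every 2 months.
January 2002: 2002-01-06.
Next: March 2002 → 2002-03-06.

2002-01-06, 2002-03-06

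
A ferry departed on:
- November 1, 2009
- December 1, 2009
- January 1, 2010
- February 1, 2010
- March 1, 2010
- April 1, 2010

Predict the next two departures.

May 1, 2010; June 1, 2010

Gaps: 30, 31, 31, 28, 31 days — not constant. Every event is on the 1st of the month.
Pattern: the 1st of each month.
Next: May 2010 → May 1, 2010.
Next: June 2010 → June 1, 2010.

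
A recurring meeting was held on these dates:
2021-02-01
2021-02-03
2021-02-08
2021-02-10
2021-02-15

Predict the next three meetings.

2021-02-17, 2021-02-22, 2021-02-24

Every event lands on a Monday or Wednesday (gaps cycle 2, 5, 2, 5).
So the schedule is: every Monday and Wednesday.
The following Wednesday is 2021-02-17.
Next Monday: 2021-02-22.
Next Wednesday: 2021-02-24.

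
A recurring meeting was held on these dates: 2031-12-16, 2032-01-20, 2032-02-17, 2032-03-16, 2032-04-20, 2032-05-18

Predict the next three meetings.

Gaps: 35, 28, 28, 35, 28 days — a mix of 28 and 35. Every date is a Tuesday.
Each is the 3rd Tuesday of its month.
3rd Tuesday of June 2032: 2032-06-15.
3rd Tuesday of July 2032: 2032-07-20.
3rd Tuesday of August 2032: 2032-08-17.

2032-06-15, 2032-07-20, 2032-08-17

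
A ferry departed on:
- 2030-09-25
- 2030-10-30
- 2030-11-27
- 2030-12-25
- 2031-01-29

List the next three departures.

Every date is a Wednesday; gaps 35, 28, 28, 35 days.
Each is the last Wednesday of its month (at least one falls on the 29th or later, ruling out '4th Wednesday').
Last Wednesday of February 2031: 2031-02-26.
March 2031 ends with Wednesday 2031-03-26.
April 2031 ends with Wednesday 2031-04-30.

2031-02-26, 2031-03-26, 2031-04-30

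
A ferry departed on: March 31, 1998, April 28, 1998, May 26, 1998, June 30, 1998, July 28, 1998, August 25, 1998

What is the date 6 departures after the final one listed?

February 23, 1999

All Tuesdays; the gaps (28, 28, 35, 28, 28) vary with month length.
This is the last Tuesday of each month.
September 1998 ends with Tuesday September 29, 1998.
October 1998 ends with Tuesday October 27, 1998.
Last Tuesday of November 1998: November 24, 1998.
Last Tuesday of December 1998: December 29, 1998.
January 1999 ends with Tuesday January 26, 1999.
February 1999 ends with Tuesday February 23, 1999.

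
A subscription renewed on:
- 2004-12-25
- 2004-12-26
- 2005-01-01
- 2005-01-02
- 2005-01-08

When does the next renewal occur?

2005-01-09

Gaps: 1, 6, 1, 6 days — not constant, but cyclic with period 2.
The events fall on every Saturday and Sunday.
Next Sunday: 2005-01-09.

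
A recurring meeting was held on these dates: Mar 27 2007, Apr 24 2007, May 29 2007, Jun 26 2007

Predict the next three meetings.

Every date is a Tuesday; gaps 28, 35, 28 days.
Each is the last Tuesday of its month (at least one falls on the 29th or later, ruling out '4th Tuesday').
July 2007 ends with Tuesday Jul 31 2007.
August 2007 ends with Tuesday Aug 28 2007.
September 2007 ends with Tuesday Sep 25 2007.

Jul 31 2007, Aug 28 2007, Sep 25 2007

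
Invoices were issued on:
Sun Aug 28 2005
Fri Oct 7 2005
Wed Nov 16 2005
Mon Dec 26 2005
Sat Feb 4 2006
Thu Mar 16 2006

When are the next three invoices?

Tue Apr 25 2006, Sun Jun 4 2006, Fri Jul 14 2006

Gaps between consecutive events: 40, 40, 40, 40, 40 days — a constant 40-day interval.
Thu Mar 16 2006 + 40 days = Tue Apr 25 2006.
Tue Apr 25 2006 + 40 days = Sun Jun 4 2006.
Sun Jun 4 2006 + 40 days = Fri Jul 14 2006.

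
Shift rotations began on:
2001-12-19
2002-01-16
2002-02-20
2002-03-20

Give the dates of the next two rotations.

These are Wednesdays at 28- or 35-day spacing (28, 35, 28).
The pattern: 3rd Wednesday of the month.
3rd Wednesday of April 2002: 2002-04-17.
May 2002 — 3rd Wednesday is 2002-05-15.

2002-04-17, 2002-05-15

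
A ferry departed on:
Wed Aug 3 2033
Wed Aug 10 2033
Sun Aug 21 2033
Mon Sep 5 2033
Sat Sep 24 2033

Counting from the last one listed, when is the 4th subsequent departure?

Wed Jan 18 2034

Gaps: 7, 11, 15, 19 days — each gap is 4 larger than the previous one.
Next gap: 23 days. Sat Sep 24 2033 + 23 days = Mon Oct 17 2033.
Next gap: 27 days. Mon Oct 17 2033 + 27 days = Sun Nov 13 2033.
Next gap: 31 days. Sun Nov 13 2033 + 31 days = Wed Dec 14 2033.
Next gap: 35 days. Wed Dec 14 2033 + 35 days = Wed Jan 18 2034.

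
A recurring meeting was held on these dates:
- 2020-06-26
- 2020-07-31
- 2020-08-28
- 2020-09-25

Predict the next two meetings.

2020-10-30, 2020-11-27

Every date is a Friday; gaps 35, 28, 28 days.
Each is the last Friday of its month (at least one falls on the 29th or later, ruling out '4th Friday').
Last Friday of October 2020: 2020-10-30.
Last Friday of November 2020: 2020-11-27.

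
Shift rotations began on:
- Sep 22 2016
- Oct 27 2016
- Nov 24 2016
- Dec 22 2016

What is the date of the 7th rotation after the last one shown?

These are Thursdays at 28- or 35-day spacing (35, 28, 28).
The pattern: 4th Thursday of the month.
4th Thursday of January 2017: Jan 26 2017.
4th Thursday of February 2017: Feb 23 2017.
4th Thursday of March 2017: Mar 23 2017.
4th Thursday of April 2017: Apr 27 2017.
4th Thursday of May 2017: May 25 2017.
4th Thursday of June 2017: Jun 22 2017.
4th Thursday of July 2017: Jul 27 2017.

Jul 27 2017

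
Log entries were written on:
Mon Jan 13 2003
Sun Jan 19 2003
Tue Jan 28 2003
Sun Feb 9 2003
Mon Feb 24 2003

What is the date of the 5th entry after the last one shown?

Tue Jun 24 2003

The spacing grows by 3 each time: 6, 9, 12, 15 days.
Next gap: 18 days. Mon Feb 24 2003 + 18 days = Fri Mar 14 2003.
Next gap: 21 days. Fri Mar 14 2003 + 21 days = Fri Apr 4 2003.
Next gap: 24 days. Fri Apr 4 2003 + 24 days = Mon Apr 28 2003.
Next gap: 27 days. Mon Apr 28 2003 + 27 days = Sun May 25 2003.
Next gap: 30 days. Sun May 25 2003 + 30 days = Tue Jun 24 2003.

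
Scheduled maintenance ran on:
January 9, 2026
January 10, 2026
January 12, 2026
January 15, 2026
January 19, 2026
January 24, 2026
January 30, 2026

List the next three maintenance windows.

February 6, 2026; February 14, 2026; February 23, 2026

The spacing grows by 1 each time: 1, 2, 3, 4, 5, 6 days.
Next gap: 7 days. January 30, 2026 + 7 days = February 6, 2026.
Next gap: 8 days. February 6, 2026 + 8 days = February 14, 2026.
Next gap: 9 days. February 14, 2026 + 9 days = February 23, 2026.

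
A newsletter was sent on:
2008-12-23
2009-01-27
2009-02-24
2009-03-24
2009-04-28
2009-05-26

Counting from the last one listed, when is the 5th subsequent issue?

Gaps: 35, 28, 28, 35, 28 days — a mix of 28 and 35. Every date is a Tuesday.
Each is the 4th Tuesday of its month.
June 2009 — 4th Tuesday is 2009-06-23.
July 2009 — 4th Tuesday is 2009-07-28.
August 2009 — 4th Tuesday is 2009-08-25.
September 2009 — 4th Tuesday is 2009-09-22.
October 2009 — 4th Tuesday is 2009-10-27.

2009-10-27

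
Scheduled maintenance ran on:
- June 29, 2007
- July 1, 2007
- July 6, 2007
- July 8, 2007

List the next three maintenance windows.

July 13, 2007; July 15, 2007; July 20, 2007

Gaps: 2, 5, 2 days — not constant, but cyclic with period 2.
The events fall on every Friday and Sunday.
The following Friday is July 13, 2007.
Next Sunday: July 15, 2007.
The following Friday is July 20, 2007.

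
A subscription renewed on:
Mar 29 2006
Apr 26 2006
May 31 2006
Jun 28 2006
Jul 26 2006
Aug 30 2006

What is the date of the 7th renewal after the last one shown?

Mar 28 2007

All Wednesdays; the gaps (28, 35, 28, 28, 35) vary with month length.
This is the last Wednesday of each month.
September 2006 ends with Wednesday Sep 27 2006.
October 2006 ends with Wednesday Oct 25 2006.
Last Wednesday of November 2006: Nov 29 2006.
December 2006 ends with Wednesday Dec 27 2006.
Last Wednesday of January 2007: Jan 31 2007.
Last Wednesday of February 2007: Feb 28 2007.
Last Wednesday of March 2007: Mar 28 2007.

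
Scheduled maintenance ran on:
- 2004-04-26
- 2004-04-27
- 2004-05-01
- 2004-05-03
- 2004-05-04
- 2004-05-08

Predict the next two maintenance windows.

Every event lands on a Monday or Tuesday or Saturday (gaps cycle 1, 4, 2, 1, 4).
So the schedule is: every Monday, Tuesday and Saturday.
The following Monday is 2004-05-10.
Next Tuesday: 2004-05-11.

2004-05-10, 2004-05-11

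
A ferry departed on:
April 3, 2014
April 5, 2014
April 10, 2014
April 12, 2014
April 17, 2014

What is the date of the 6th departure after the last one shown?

Every event lands on a Thursday or Saturday (gaps cycle 2, 5, 2, 5).
So the schedule is: every Thursday and Saturday.
The following Saturday is April 19, 2014.
Next Thursday: April 24, 2014.
The following Saturday is April 26, 2014.
The following Thursday is May 1, 2014.
The following Saturday is May 3, 2014.
The following Thursday is May 8, 2014.

May 8, 2014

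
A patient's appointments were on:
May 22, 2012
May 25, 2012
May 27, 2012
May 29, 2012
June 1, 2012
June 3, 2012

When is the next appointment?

The gap pattern 3, 2, 2, 3, 2 repeats every 3 events.
These are the Tuesdays, Fridays and Sundays of each week.
The following Tuesday is June 5, 2012.

June 5, 2012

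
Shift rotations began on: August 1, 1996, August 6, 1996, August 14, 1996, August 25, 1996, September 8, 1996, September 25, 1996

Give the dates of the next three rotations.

October 15, 1996; November 7, 1996; December 3, 1996

Gaps: 5, 8, 11, 14, 17 days — each gap is 3 larger than the previous one.
Next gap: 20 days. September 25, 1996 + 20 days = October 15, 1996.
Next gap: 23 days. October 15, 1996 + 23 days = November 7, 1996.
Next gap: 26 days. November 7, 1996 + 26 days = December 3, 1996.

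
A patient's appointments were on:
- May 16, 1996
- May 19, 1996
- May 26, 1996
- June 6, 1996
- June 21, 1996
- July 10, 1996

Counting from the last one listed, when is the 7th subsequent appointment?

Gaps: 3, 7, 11, 15, 19 days — each gap is 4 larger than the previous one.
Next gap: 23 days. July 10, 1996 + 23 days = August 2, 1996.
Next gap: 27 days. August 2, 1996 + 27 days = August 29, 1996.
Next gap: 31 days. August 29, 1996 + 31 days = September 29, 1996.
Next gap: 35 days. September 29, 1996 + 35 days = November 3, 1996.
Next gap: 39 days. November 3, 1996 + 39 days = December 12, 1996.
Next gap: 43 days. December 12, 1996 + 43 days = January 24, 1997.
Next gap: 47 days. January 24, 1997 + 47 days = March 12, 1997.

March 12, 1997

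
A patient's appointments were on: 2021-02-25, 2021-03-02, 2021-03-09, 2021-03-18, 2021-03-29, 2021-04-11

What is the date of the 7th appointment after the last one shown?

Intervals are 5, 7, 9, 11, 13 days — an arithmetic progression with common difference 2.
Next gap: 15 days. 2021-04-11 + 15 days = 2021-04-26.
Next gap: 17 days. 2021-04-26 + 17 days = 2021-05-13.
Next gap: 19 days. 2021-05-13 + 19 days = 2021-06-01.
Next gap: 21 days. 2021-06-01 + 21 days = 2021-06-22.
Next gap: 23 days. 2021-06-22 + 23 days = 2021-07-15.
Next gap: 25 days. 2021-07-15 + 25 days = 2021-08-09.
Next gap: 27 days. 2021-08-09 + 27 days = 2021-09-05.

2021-09-05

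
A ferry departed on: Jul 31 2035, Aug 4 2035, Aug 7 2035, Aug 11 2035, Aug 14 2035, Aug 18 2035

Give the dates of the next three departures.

The gap pattern 4, 3, 4, 3, 4 repeats every 2 events.
These are the Tuesdays and Saturdays of each week.
Next Tuesday: Aug 21 2035.
The following Saturday is Aug 25 2035.
The following Tuesday is Aug 28 2035.

Aug 21 2035, Aug 25 2035, Aug 28 2035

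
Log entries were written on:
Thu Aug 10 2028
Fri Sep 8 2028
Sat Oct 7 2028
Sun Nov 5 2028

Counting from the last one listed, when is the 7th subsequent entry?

Sun May 27 2029

Every event comes 29 days after the last (29, 29, 29).
Sun Nov 5 2028 + 29 days = Mon Dec 4 2028.
Mon Dec 4 2028 + 29 days = Tue Jan 2 2029.
Tue Jan 2 2029 + 29 days = Wed Jan 31 2029.
Wed Jan 31 2029 + 29 days = Thu Mar 1 2029.
Thu Mar 1 2029 + 29 days = Fri Mar 30 2029.
Fri Mar 30 2029 + 29 days = Sat Apr 28 2029.
Sat Apr 28 2029 + 29 days = Sun May 27 2029.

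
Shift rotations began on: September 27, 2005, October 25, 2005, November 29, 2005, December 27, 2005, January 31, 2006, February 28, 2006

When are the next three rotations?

These are Tuesdays with 28, 35, 28, 35, 28-day gaps.
Each is the final Tuesday of its month — November 29, 2005 is past the 28th, so '4th Tuesday' doesn't fit.
March 2006 ends with Tuesday March 28, 2006.
Last Tuesday of April 2006: April 25, 2006.
Last Tuesday of May 2006: May 30, 2006.

March 28, 2006; April 25, 2006; May 30, 2006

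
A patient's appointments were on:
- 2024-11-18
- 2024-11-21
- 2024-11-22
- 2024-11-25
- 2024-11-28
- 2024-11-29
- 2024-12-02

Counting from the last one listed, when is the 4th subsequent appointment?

Gaps: 3, 1, 3, 3, 1, 3 days — not constant, but cyclic with period 3.
The events fall on every Monday, Thursday and Friday.
The following Thursday is 2024-12-05.
The following Friday is 2024-12-06.
The following Monday is 2024-12-09.
Next Thursday: 2024-12-12.

2024-12-12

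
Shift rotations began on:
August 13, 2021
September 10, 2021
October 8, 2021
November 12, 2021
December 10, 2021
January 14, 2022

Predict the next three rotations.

February 11, 2022; March 11, 2022; April 8, 2022

All dates are Fridays, 28, 28, 35, 28, 35 days apart.
Specifically, the 2nd Friday of each month.
2nd Friday of February 2022: February 11, 2022.
2nd Friday of March 2022: March 11, 2022.
2nd Friday of April 2022: April 8, 2022.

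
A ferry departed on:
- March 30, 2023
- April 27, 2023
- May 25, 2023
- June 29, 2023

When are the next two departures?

July 27, 2023; August 31, 2023

These are Thursdays with 28, 28, 35-day gaps.
Each is the final Thursday of its month — March 30, 2023 is past the 28th, so '4th Thursday' doesn't fit.
July 2023 ends with Thursday July 27, 2023.
Last Thursday of August 2023: August 31, 2023.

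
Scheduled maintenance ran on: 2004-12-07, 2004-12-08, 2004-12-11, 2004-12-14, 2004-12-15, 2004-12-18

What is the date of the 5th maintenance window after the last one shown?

Gaps: 1, 3, 3, 1, 3 days — not constant, but cyclic with period 3.
The events fall on every Tuesday, Wednesday and Saturday.
Next Tuesday: 2004-12-21.
The following Wednesday is 2004-12-22.
The following Saturday is 2004-12-25.
The following Tuesday is 2004-12-28.
Next Wednesday: 2004-12-29.

2004-12-29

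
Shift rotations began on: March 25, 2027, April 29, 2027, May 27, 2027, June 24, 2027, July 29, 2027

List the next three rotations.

All Thursdays; the gaps (35, 28, 28, 35) vary with month length.
This is the last Thursday of each month.
August 2027 ends with Thursday August 26, 2027.
September 2027 ends with Thursday September 30, 2027.
October 2027 ends with Thursday October 28, 2027.

August 26, 2027; September 30, 2027; October 28, 2027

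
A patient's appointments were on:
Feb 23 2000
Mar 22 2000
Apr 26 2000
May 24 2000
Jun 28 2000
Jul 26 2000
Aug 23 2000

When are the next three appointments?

Gaps: 28, 35, 28, 35, 28, 28 days — a mix of 28 and 35. Every date is a Wednesday.
Each is the 4th Wednesday of its month.
4th Wednesday of September 2000: Sep 27 2000.
October 2000 — 4th Wednesday is Oct 25 2000.
4th Wednesday of November 2000: Nov 22 2000.

Sep 27 2000, Oct 25 2000, Nov 22 2000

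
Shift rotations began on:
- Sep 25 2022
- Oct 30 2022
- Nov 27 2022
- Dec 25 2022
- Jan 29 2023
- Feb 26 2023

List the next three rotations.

Mar 26 2023, Apr 30 2023, May 28 2023

These are Sundays with 35, 28, 28, 35, 28-day gaps.
Each is the final Sunday of its month — Oct 30 2022 is past the 28th, so '4th Sunday' doesn't fit.
Last Sunday of March 2023: Mar 26 2023.
Last Sunday of April 2023: Apr 30 2023.
Last Sunday of May 2023: May 28 2023.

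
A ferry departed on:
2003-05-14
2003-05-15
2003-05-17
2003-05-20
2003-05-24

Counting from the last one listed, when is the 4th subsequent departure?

2003-06-19

Gaps: 1, 2, 3, 4 days — each gap is 1 larger than the previous one.
Next gap: 5 days. 2003-05-24 + 5 days = 2003-05-29.
Next gap: 6 days. 2003-05-29 + 6 days = 2003-06-04.
Next gap: 7 days. 2003-06-04 + 7 days = 2003-06-11.
Next gap: 8 days. 2003-06-11 + 8 days = 2003-06-19.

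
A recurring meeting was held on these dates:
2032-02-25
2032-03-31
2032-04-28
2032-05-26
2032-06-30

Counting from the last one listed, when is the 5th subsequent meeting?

All Wednesdays; the gaps (35, 28, 28, 35) vary with month length.
This is the last Wednesday of each month.
Last Wednesday of July 2032: 2032-07-28.
Last Wednesday of August 2032: 2032-08-25.
Last Wednesday of September 2032: 2032-09-29.
Last Wednesday of October 2032: 2032-10-27.
November 2032 ends with Wednesday 2032-11-24.

2032-11-24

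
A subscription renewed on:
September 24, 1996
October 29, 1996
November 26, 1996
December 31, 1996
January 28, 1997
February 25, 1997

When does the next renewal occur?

Every date is a Tuesday; gaps 35, 28, 35, 28, 28 days.
Each is the last Tuesday of its month (at least one falls on the 29th or later, ruling out '4th Tuesday').
March 1997 ends with Tuesday March 25, 1997.

March 25, 1997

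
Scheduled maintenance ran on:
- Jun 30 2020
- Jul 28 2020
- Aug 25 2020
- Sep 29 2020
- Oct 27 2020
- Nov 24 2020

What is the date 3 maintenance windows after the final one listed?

These are Tuesdays with 28, 28, 35, 28, 28-day gaps.
Each is the final Tuesday of its month — Jun 30 2020 is past the 28th, so '4th Tuesday' doesn't fit.
December 2020 ends with Tuesday Dec 29 2020.
January 2021 ends with Tuesday Jan 26 2021.
February 2021 ends with Tuesday Feb 23 2021.

Feb 23 2021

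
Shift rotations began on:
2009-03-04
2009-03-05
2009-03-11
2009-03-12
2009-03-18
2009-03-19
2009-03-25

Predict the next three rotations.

2009-03-26, 2009-04-01, 2009-04-02

The gap pattern 1, 6, 1, 6, 1, 6 repeats every 2 events.
These are the Wednesdays and Thursdays of each week.
Next Thursday: 2009-03-26.
The following Wednesday is 2009-04-01.
Next Thursday: 2009-04-02.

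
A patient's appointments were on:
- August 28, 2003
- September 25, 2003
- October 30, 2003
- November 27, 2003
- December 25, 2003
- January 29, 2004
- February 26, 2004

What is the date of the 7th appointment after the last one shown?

Every date is a Thursday; gaps 28, 35, 28, 28, 35, 28 days.
Each is the last Thursday of its month (at least one falls on the 29th or later, ruling out '4th Thursday').
March 2004 ends with Thursday March 25, 2004.
Last Thursday of April 2004: April 29, 2004.
May 2004 ends with Thursday May 27, 2004.
Last Thursday of June 2004: June 24, 2004.
July 2004 ends with Thursday July 29, 2004.
August 2004 ends with Thursday August 26, 2004.
September 2004 ends with Thursday September 30, 2004.

September 30, 2004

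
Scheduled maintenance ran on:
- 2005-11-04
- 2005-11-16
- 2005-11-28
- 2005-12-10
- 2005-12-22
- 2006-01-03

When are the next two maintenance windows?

2006-01-15, 2006-01-27

Every event comes 12 days after the last (12, 12, 12, 12, 12).
2006-01-03 + 12 days = 2006-01-15.
2006-01-15 + 12 days = 2006-01-27.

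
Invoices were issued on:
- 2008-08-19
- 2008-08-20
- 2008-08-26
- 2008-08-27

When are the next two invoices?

2008-09-02, 2008-09-03

Every event lands on a Tuesday or Wednesday (gaps cycle 1, 6, 1).
So the schedule is: every Tuesday and Wednesday.
Next Tuesday: 2008-09-02.
The following Wednesday is 2008-09-03.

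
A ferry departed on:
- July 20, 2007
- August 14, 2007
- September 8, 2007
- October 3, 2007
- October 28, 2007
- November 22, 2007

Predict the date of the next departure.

The spacing is 25, 25, 25, 25, 25 days — always 25 days.
November 22, 2007 + 25 days = December 17, 2007.

December 17, 2007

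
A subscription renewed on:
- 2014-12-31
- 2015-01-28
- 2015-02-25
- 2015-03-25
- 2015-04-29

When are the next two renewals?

Every date is a Wednesday; gaps 28, 28, 28, 35 days.
Each is the last Wednesday of its month (at least one falls on the 29th or later, ruling out '4th Wednesday').
Last Wednesday of May 2015: 2015-05-27.
June 2015 ends with Wednesday 2015-06-24.

2015-05-27, 2015-06-24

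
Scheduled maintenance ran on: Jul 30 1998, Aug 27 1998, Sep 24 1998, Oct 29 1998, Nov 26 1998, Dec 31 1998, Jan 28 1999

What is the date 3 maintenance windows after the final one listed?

All Thursdays; the gaps (28, 28, 35, 28, 35, 28) vary with month length.
This is the last Thursday of each month.
Last Thursday of February 1999: Feb 25 1999.
Last Thursday of March 1999: Mar 25 1999.
Last Thursday of April 1999: Apr 29 1999.

Apr 29 1999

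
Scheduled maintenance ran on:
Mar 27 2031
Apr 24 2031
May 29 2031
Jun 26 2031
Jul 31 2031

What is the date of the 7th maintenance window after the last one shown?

Feb 26 2032

Every date is a Thursday; gaps 28, 35, 28, 35 days.
Each is the last Thursday of its month (at least one falls on the 29th or later, ruling out '4th Thursday').
Last Thursday of August 2031: Aug 28 2031.
September 2031 ends with Thursday Sep 25 2031.
October 2031 ends with Thursday Oct 30 2031.
November 2031 ends with Thursday Nov 27 2031.
Last Thursday of December 2031: Dec 25 2031.
January 2032 ends with Thursday Jan 29 2032.
February 2032 ends with Thursday Feb 26 2032.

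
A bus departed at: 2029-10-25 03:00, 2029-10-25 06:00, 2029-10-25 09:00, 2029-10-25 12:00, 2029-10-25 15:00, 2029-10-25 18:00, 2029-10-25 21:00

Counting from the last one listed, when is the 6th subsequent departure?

The interval is a steady 3 hours (3, 3, 3, 3, 3, 3).
2029-10-25 21:00 + 3 h = 2029-10-26 00:00.
2029-10-26 00:00 + 3 h = 2029-10-26 03:00.
2029-10-26 03:00 + 3 h = 2029-10-26 06:00.
2029-10-26 06:00 + 3 h = 2029-10-26 09:00.
2029-10-26 09:00 + 3 h = 2029-10-26 12:00.
2029-10-26 12:00 + 3 h = 2029-10-26 15:00.

2029-10-26 15:00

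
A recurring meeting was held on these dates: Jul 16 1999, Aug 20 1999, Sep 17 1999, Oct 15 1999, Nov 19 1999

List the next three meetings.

All dates are Fridays, 35, 28, 28, 35 days apart.
Specifically, the 3rd Friday of each month.
3rd Friday of December 1999: Dec 17 1999.
3rd Friday of January 2000: Jan 21 2000.
3rd Friday of February 2000: Feb 18 2000.

Dec 17 1999, Jan 21 2000, Feb 18 2000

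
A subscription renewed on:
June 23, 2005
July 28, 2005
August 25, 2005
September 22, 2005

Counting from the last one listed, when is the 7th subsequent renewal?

April 27, 2006

These are Thursdays at 28- or 35-day spacing (35, 28, 28).
The pattern: 4th Thursday of the month.
4th Thursday of October 2005: October 27, 2005.
November 2005 — 4th Thursday is November 24, 2005.
December 2005 — 4th Thursday is December 22, 2005.
4th Thursday of January 2006: January 26, 2006.
4th Thursday of February 2006: February 23, 2006.
4th Thursday of March 2006: March 23, 2006.
4th Thursday of April 2006: April 27, 2006.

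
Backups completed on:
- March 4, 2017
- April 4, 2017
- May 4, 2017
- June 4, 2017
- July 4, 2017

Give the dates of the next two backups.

The day-of-month is always 4 (31, 30, 31, 30 days between events).
So this recurs on the 4th of each month.
August 2017: August 4, 2017.
September 2017: September 4, 2017.

August 4, 2017; September 4, 2017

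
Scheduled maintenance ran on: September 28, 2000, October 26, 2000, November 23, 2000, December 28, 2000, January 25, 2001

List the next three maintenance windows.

February 22, 2001; March 22, 2001; April 26, 2001

All dates are Thursdays, 28, 28, 35, 28 days apart.
Specifically, the 4th Thursday of each month.
4th Thursday of February 2001: February 22, 2001.
March 2001 — 4th Thursday is March 22, 2001.
April 2001 — 4th Thursday is April 26, 2001.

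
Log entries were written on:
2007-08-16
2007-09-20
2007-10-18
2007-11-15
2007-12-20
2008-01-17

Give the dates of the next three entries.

2008-02-21, 2008-03-20, 2008-04-17

These are Thursdays at 28- or 35-day spacing (35, 28, 28, 35, 28).
The pattern: 3rd Thursday of the month.
February 2008 — 3rd Thursday is 2008-02-21.
3rd Thursday of March 2008: 2008-03-20.
3rd Thursday of April 2008: 2008-04-17.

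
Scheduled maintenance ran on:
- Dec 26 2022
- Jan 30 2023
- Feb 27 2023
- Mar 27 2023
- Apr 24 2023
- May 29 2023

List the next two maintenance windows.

Jun 26 2023, Jul 31 2023

Every date is a Monday; gaps 35, 28, 28, 28, 35 days.
Each is the last Monday of its month (at least one falls on the 29th or later, ruling out '4th Monday').
June 2023 ends with Monday Jun 26 2023.
July 2023 ends with Monday Jul 31 2023.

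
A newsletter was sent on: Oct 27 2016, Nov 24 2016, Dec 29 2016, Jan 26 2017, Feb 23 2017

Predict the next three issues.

All Thursdays; the gaps (28, 35, 28, 28) vary with month length.
This is the last Thursday of each month.
Last Thursday of March 2017: Mar 30 2017.
Last Thursday of April 2017: Apr 27 2017.
Last Thursday of May 2017: May 25 2017.

Mar 30 2017, Apr 27 2017, May 25 2017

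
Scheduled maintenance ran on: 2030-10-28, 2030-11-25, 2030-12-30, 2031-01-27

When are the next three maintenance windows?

Every date is a Monday; gaps 28, 35, 28 days.
Each is the last Monday of its month (at least one falls on the 29th or later, ruling out '4th Monday').
Last Monday of February 2031: 2031-02-24.
Last Monday of March 2031: 2031-03-31.
April 2031 ends with Monday 2031-04-28.

2031-02-24, 2031-03-31, 2031-04-28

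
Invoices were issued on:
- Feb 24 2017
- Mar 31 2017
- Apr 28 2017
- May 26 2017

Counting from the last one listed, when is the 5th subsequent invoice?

Oct 27 2017

All Fridays; the gaps (35, 28, 28) vary with month length.
This is the last Friday of each month.
June 2017 ends with Friday Jun 30 2017.
July 2017 ends with Friday Jul 28 2017.
Last Friday of August 2017: Aug 25 2017.
Last Friday of September 2017: Sep 29 2017.
Last Friday of October 2017: Oct 27 2017.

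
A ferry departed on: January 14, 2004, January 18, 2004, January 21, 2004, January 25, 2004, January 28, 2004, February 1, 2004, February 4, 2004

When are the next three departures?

February 8, 2004; February 11, 2004; February 15, 2004

Gaps: 4, 3, 4, 3, 4, 3 days — not constant, but cyclic with period 2.
The events fall on every Wednesday and Sunday.
Next Sunday: February 8, 2004.
Next Wednesday: February 11, 2004.
The following Sunday is February 15, 2004.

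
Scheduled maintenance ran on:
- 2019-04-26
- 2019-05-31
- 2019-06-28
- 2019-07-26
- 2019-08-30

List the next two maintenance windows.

2019-09-27, 2019-10-25

All Fridays; the gaps (35, 28, 28, 35) vary with month length.
This is the last Friday of each month.
September 2019 ends with Friday 2019-09-27.
October 2019 ends with Friday 2019-10-25.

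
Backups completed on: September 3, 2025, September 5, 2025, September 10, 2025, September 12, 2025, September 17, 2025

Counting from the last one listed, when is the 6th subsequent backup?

October 8, 2025

Every event lands on a Wednesday or Friday (gaps cycle 2, 5, 2, 5).
So the schedule is: every Wednesday and Friday.
Next Friday: September 19, 2025.
Next Wednesday: September 24, 2025.
Next Friday: September 26, 2025.
Next Wednesday: October 1, 2025.
The following Friday is October 3, 2025.
The following Wednesday is October 8, 2025.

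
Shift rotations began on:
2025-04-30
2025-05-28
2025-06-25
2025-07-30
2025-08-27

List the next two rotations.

2025-09-24, 2025-10-29

All Wednesdays; the gaps (28, 28, 35, 28) vary with month length.
This is the last Wednesday of each month.
September 2025 ends with Wednesday 2025-09-24.
October 2025 ends with Wednesday 2025-10-29.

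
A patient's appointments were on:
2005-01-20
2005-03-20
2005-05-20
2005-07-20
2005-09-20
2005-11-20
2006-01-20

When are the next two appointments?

2006-03-20, 2006-05-20

Each date is the 20th; the gaps (59, 61, 61, 62, 61, 61) track the month lengths.
The rule is the 20th of every 2 months.
Next: March 2006 → 2006-03-20.
Next: May 2006 → 2006-05-20.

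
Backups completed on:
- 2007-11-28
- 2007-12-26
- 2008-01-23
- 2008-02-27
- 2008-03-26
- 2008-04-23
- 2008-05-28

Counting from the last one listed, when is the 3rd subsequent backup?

These are Wednesdays at 28- or 35-day spacing (28, 28, 35, 28, 28, 35).
The pattern: 4th Wednesday of the month.
June 2008 — 4th Wednesday is 2008-06-25.
4th Wednesday of July 2008: 2008-07-23.
August 2008 — 4th Wednesday is 2008-08-27.

2008-08-27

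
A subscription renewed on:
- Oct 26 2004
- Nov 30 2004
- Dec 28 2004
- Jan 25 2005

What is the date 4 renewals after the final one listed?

All Tuesdays; the gaps (35, 28, 28) vary with month length.
This is the last Tuesday of each month.
Last Tuesday of February 2005: Feb 22 2005.
March 2005 ends with Tuesday Mar 29 2005.
April 2005 ends with Tuesday Apr 26 2005.
May 2005 ends with Tuesday May 31 2005.

May 31 2005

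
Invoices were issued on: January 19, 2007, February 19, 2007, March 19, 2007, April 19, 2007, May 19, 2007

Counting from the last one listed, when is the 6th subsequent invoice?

November 19, 2007

The day-of-month is always 19 (31, 28, 31, 30 days between events).
So this recurs on the 19th of each month.
June 2007: June 19, 2007.
Next: July 2007 → July 19, 2007.
Next: August 2007 → August 19, 2007.
Next: September 2007 → September 19, 2007.
October 2007: October 19, 2007.
Next: November 2007 → November 19, 2007.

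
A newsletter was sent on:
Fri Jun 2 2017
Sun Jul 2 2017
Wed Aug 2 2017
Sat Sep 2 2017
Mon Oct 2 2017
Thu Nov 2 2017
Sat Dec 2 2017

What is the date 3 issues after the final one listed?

Fri Mar 2 2018

Gaps: 30, 31, 31, 30, 31, 30 days — not constant. Every event is on the 2nd of the month.
Pattern: the 2nd of each month.
Next: January 2018 → Tue Jan 2 2018.
Next: February 2018 → Fri Feb 2 2018.
March 2018: Fri Mar 2 2018.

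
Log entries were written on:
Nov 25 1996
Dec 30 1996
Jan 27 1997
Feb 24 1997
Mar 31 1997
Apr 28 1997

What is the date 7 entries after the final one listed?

Nov 24 1997

All Mondays; the gaps (35, 28, 28, 35, 28) vary with month length.
This is the last Monday of each month.
Last Monday of May 1997: May 26 1997.
June 1997 ends with Monday Jun 30 1997.
Last Monday of July 1997: Jul 28 1997.
August 1997 ends with Monday Aug 25 1997.
Last Monday of September 1997: Sep 29 1997.
Last Monday of October 1997: Oct 27 1997.
Last Monday of November 1997: Nov 24 1997.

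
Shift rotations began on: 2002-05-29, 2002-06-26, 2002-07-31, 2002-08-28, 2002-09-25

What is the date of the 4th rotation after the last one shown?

All Wednesdays; the gaps (28, 35, 28, 28) vary with month length.
This is the last Wednesday of each month.
October 2002 ends with Wednesday 2002-10-30.
Last Wednesday of November 2002: 2002-11-27.
December 2002 ends with Wednesday 2002-12-25.
Last Wednesday of January 2003: 2003-01-29.

2003-01-29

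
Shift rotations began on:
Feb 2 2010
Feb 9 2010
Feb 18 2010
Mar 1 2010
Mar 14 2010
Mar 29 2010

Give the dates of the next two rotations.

Intervals are 7, 9, 11, 13, 15 days — an arithmetic progression with common difference 2.
Next gap: 17 days. Mar 29 2010 + 17 days = Apr 15 2010.
Next gap: 19 days. Apr 15 2010 + 19 days = May 4 2010.

Apr 15 2010, May 4 2010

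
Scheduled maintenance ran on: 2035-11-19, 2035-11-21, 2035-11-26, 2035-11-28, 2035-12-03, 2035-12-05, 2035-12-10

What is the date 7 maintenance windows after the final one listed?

Gaps: 2, 5, 2, 5, 2, 5 days — not constant, but cyclic with period 2.
The events fall on every Monday and Wednesday.
The following Wednesday is 2035-12-12.
The following Monday is 2035-12-17.
The following Wednesday is 2035-12-19.
The following Monday is 2035-12-24.
The following Wednesday is 2035-12-26.
Next Monday: 2035-12-31.
The following Wednesday is 2036-01-02.

2036-01-02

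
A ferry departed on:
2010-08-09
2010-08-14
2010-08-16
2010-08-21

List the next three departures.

Every event lands on a Monday or Saturday (gaps cycle 5, 2, 5).
So the schedule is: every Monday and Saturday.
The following Monday is 2010-08-23.
Next Saturday: 2010-08-28.
The following Monday is 2010-08-30.

2010-08-23, 2010-08-28, 2010-08-30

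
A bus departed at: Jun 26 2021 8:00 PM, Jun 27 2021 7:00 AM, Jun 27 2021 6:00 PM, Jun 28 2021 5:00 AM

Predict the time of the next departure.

Jun 28 2021 4:00 PM

The interval is a steady 11 hours (11, 11, 11).
Jun 28 2021 5:00 AM + 11 h = Jun 28 2021 4:00 PM.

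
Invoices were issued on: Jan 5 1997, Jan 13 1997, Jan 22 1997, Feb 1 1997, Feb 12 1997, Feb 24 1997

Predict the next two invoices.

Intervals are 8, 9, 10, 11, 12 days — an arithmetic progression with common difference 1.
Next gap: 13 days. Feb 24 1997 + 13 days = Mar 9 1997.
Next gap: 14 days. Mar 9 1997 + 14 days = Mar 23 1997.

Mar 9 1997, Mar 23 1997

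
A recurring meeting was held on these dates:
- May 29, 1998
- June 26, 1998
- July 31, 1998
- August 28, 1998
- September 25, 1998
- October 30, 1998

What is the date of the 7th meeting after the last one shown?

May 28, 1999

These are Fridays with 28, 35, 28, 28, 35-day gaps.
Each is the final Friday of its month — May 29, 1998 is past the 28th, so '4th Friday' doesn't fit.
Last Friday of November 1998: November 27, 1998.
Last Friday of December 1998: December 25, 1998.
Last Friday of January 1999: January 29, 1999.
February 1999 ends with Friday February 26, 1999.
March 1999 ends with Friday March 26, 1999.
Last Friday of April 1999: April 30, 1999.
Last Friday of May 1999: May 28, 1999.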